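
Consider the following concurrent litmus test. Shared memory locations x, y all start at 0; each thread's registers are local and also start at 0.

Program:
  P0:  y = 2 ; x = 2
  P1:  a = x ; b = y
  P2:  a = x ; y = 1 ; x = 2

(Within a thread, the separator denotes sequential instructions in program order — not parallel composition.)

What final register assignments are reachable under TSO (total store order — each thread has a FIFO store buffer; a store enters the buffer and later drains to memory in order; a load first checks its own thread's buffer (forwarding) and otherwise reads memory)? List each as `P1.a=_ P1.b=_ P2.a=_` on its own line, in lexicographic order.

outcome vector order: (P1.a,P1.b,P2.a)
|TSO outcomes| = 10

P1.a=0 P1.b=0 P2.a=0
P1.a=0 P1.b=0 P2.a=2
P1.a=0 P1.b=1 P2.a=0
P1.a=0 P1.b=1 P2.a=2
P1.a=0 P1.b=2 P2.a=0
P1.a=0 P1.b=2 P2.a=2
P1.a=2 P1.b=1 P2.a=0
P1.a=2 P1.b=1 P2.a=2
P1.a=2 P1.b=2 P2.a=0
P1.a=2 P1.b=2 P2.a=2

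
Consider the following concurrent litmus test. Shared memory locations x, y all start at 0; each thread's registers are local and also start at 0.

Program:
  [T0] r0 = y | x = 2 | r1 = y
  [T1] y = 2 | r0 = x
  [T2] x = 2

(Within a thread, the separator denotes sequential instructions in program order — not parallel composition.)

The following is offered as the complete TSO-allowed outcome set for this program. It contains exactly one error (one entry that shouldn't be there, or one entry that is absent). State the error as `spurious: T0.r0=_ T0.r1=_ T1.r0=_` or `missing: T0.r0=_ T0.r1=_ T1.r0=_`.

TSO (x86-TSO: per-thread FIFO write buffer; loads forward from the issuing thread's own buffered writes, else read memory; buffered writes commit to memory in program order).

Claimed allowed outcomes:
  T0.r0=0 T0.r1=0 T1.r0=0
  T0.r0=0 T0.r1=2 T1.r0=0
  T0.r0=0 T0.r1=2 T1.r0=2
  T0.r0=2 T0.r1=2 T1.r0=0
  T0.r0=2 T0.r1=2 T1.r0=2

missing: T0.r0=0 T0.r1=0 T1.r0=2

outcome vector order: (T0.r0,T0.r1,T1.r0)
TSO: 6 outcomes — {<0 0 0>; <0 0 2>; <0 2 0>; <0 2 2>; <2 2 0>; <2 2 2>}
TSO∖claimed = {<0 0 2>}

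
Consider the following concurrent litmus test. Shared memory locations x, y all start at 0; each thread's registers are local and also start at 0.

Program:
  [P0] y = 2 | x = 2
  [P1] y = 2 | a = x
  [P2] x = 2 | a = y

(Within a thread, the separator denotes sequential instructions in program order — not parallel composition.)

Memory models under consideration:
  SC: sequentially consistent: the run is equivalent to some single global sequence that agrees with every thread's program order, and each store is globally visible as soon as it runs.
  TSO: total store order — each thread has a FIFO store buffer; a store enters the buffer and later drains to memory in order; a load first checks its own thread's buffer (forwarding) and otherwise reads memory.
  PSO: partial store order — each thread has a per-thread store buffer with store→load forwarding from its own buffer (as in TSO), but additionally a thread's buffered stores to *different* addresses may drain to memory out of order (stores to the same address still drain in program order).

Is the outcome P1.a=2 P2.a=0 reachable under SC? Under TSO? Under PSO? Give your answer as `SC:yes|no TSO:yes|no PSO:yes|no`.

outcome vector order: (P1.a,P2.a)
[SC] allowed = {0/2; 2/0; 2/2}
[TSO] allowed = {0/0; 0/2; 2/0; 2/2}
[PSO] allowed = {0/0; 0/2; 2/0; 2/2}
target 2/0 ∈ {SC,TSO,PSO}

SC:yes TSO:yes PSO:yes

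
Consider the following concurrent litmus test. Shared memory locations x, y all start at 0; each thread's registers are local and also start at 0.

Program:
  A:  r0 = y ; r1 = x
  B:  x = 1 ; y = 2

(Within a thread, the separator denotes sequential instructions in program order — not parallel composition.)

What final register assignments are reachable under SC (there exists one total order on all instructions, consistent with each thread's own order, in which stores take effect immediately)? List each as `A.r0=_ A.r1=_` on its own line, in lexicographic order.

outcome vector order: (A.r0,A.r1)
|SC outcomes| = 3

A.r0=0 A.r1=0
A.r0=0 A.r1=1
A.r0=2 A.r1=1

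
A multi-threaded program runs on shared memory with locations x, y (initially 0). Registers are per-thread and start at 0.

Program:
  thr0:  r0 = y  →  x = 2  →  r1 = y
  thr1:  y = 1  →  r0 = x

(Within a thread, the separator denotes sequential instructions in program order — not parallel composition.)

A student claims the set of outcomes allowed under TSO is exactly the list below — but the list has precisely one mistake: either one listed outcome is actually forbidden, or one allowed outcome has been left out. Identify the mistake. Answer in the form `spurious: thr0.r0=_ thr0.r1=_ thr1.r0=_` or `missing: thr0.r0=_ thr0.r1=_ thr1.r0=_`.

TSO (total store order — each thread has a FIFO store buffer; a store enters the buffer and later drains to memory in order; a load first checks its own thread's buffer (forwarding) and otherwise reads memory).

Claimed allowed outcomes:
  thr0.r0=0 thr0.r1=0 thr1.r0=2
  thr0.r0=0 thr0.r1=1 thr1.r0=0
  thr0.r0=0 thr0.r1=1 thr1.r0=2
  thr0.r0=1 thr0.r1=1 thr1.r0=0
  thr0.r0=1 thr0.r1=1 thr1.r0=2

missing: thr0.r0=0 thr0.r1=0 thr1.r0=0

outcome vector order: (thr0.r0,thr0.r1,thr1.r0)
under TSO → <0 0 0>, <0 0 2>, <0 1 0>, <0 1 2>, <1 1 0>, <1 1 2>
TSO∖claimed = {<0 0 0>}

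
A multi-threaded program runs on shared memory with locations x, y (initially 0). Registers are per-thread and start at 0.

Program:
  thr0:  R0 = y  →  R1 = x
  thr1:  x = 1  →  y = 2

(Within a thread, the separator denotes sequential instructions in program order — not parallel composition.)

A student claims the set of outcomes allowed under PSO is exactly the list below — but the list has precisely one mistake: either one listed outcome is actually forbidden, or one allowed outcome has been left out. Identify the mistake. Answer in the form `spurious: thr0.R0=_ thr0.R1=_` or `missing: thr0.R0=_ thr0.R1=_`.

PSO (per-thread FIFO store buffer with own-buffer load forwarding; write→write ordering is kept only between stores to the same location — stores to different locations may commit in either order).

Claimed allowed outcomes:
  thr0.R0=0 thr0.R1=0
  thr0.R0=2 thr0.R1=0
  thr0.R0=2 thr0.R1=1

missing: thr0.R0=0 thr0.R1=1

outcome vector order: (thr0.R0,thr0.R1)
under PSO → <0 0> <0 1> <2 0> <2 1>
PSO∖claimed = {<0 1>}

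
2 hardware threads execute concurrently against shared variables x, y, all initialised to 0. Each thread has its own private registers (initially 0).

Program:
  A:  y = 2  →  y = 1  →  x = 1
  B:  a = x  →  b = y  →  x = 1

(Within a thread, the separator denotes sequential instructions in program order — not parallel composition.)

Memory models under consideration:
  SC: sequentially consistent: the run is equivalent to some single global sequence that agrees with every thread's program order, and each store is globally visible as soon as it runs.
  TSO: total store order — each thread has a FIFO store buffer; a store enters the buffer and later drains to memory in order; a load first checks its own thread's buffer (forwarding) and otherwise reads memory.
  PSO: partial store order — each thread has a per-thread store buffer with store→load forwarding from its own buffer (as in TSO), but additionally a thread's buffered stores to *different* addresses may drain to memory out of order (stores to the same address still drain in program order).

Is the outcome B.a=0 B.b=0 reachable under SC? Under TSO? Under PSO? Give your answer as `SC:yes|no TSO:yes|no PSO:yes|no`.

outcome vector order: (B.a,B.b)
SC: 4 outcomes — {00; 01; 02; 11}
TSO: 4 outcomes — {00; 01; 02; 11}
PSO: 6 outcomes — {00; 01; 02; 10; 11; 12}
target 00 ∈ {SC,TSO,PSO}

SC:yes TSO:yes PSO:yes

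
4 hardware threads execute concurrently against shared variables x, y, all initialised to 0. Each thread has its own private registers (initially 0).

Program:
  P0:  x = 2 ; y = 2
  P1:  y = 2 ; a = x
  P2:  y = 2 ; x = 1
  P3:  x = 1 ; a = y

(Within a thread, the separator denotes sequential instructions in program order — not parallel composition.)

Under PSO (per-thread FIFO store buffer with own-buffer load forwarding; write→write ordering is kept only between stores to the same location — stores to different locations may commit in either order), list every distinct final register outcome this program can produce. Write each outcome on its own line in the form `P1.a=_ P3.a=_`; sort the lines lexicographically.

P1.a=0 P3.a=0
P1.a=0 P3.a=2
P1.a=1 P3.a=0
P1.a=1 P3.a=2
P1.a=2 P3.a=0
P1.a=2 P3.a=2

outcome vector order: (P1.a,P3.a)
|PSO outcomes| = 6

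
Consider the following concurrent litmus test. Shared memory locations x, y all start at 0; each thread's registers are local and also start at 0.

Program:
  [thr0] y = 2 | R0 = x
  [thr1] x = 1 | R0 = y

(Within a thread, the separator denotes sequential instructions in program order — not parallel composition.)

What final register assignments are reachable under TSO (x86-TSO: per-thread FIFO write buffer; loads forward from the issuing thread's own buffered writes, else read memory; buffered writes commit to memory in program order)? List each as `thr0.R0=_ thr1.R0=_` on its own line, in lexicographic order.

outcome vector order: (thr0.R0,thr1.R0)
|TSO outcomes| = 4

thr0.R0=0 thr1.R0=0
thr0.R0=0 thr1.R0=2
thr0.R0=1 thr1.R0=0
thr0.R0=1 thr1.R0=2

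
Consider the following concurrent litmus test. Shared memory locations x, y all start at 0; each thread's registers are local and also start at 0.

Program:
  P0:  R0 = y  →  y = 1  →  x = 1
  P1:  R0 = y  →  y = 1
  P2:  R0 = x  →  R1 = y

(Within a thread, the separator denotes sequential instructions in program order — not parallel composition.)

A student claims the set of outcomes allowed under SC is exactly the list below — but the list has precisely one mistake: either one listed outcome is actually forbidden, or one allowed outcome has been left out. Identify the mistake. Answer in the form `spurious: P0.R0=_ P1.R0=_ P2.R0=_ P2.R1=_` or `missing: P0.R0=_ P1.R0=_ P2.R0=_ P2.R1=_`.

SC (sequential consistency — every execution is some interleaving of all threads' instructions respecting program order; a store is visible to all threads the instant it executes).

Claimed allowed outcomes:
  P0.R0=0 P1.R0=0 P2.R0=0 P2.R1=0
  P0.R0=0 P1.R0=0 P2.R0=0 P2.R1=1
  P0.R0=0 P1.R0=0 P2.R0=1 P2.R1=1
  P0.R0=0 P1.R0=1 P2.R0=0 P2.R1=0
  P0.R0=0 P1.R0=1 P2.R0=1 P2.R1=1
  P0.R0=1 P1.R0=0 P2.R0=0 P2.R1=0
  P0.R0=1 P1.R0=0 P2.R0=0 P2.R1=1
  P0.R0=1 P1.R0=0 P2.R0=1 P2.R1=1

missing: P0.R0=0 P1.R0=1 P2.R0=0 P2.R1=1

outcome vector order: (P0.R0,P1.R0,P2.R0,P2.R1)
SC: 9 outcomes — {(0,0,0,0), (0,0,0,1), (0,0,1,1), (0,1,0,0), (0,1,0,1), (0,1,1,1), (1,0,0,0), (1,0,0,1), (1,0,1,1)}
SC∖claimed = {(0,1,0,1)}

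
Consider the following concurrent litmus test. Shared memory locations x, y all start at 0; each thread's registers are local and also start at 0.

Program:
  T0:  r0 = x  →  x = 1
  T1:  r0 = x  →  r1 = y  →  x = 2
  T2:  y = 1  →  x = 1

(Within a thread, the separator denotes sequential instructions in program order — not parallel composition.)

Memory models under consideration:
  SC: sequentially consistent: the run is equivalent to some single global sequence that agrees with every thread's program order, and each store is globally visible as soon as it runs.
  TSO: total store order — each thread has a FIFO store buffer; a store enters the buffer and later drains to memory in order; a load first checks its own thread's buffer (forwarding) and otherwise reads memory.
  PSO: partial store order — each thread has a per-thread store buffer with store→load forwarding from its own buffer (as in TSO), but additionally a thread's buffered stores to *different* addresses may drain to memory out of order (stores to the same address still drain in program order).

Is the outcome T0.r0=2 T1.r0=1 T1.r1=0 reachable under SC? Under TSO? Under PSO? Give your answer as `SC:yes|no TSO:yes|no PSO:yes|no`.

outcome vector order: (T0.r0,T1.r0,T1.r1)
under SC → 000 001 010 011 100 101 111 200 201 211
under TSO → 000 001 010 011 100 101 111 200 201 211
under PSO → 000 001 010 011 100 101 110 111 200 201 210 211
target 210 ∈ {PSO}

SC:no TSO:no PSO:yes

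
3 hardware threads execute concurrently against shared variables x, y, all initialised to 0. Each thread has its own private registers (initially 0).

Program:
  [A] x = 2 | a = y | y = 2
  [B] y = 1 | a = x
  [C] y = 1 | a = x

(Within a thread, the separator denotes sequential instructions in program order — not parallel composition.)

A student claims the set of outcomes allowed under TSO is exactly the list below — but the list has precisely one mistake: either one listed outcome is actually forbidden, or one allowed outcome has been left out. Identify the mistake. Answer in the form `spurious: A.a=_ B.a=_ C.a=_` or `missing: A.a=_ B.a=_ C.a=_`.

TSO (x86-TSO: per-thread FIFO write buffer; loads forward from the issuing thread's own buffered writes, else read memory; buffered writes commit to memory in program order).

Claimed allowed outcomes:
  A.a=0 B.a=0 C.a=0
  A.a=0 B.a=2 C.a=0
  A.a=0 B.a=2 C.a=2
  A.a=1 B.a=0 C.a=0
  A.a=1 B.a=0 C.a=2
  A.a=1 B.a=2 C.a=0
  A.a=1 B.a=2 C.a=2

outcome vector order: (A.a,B.a,C.a)
under TSO → (0,0,0), (0,0,2), (0,2,0), (0,2,2), (1,0,0), (1,0,2), (1,2,0), (1,2,2)
TSO∖claimed = {(0,0,2)}

missing: A.a=0 B.a=0 C.a=2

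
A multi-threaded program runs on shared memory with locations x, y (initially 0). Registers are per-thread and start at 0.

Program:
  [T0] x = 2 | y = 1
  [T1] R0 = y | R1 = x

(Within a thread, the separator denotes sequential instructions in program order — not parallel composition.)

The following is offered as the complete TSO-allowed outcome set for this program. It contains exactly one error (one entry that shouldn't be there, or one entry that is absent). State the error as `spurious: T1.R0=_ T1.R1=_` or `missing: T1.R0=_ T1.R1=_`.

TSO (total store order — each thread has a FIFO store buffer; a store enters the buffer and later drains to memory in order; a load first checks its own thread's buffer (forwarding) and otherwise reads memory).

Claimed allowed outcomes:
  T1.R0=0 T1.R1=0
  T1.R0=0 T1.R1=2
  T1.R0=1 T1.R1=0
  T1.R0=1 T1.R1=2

outcome vector order: (T1.R0,T1.R1)
TSO: 3 outcomes — {(0,0), (0,2), (1,2)}
claimed∖TSO = {(1,0)}

spurious: T1.R0=1 T1.R1=0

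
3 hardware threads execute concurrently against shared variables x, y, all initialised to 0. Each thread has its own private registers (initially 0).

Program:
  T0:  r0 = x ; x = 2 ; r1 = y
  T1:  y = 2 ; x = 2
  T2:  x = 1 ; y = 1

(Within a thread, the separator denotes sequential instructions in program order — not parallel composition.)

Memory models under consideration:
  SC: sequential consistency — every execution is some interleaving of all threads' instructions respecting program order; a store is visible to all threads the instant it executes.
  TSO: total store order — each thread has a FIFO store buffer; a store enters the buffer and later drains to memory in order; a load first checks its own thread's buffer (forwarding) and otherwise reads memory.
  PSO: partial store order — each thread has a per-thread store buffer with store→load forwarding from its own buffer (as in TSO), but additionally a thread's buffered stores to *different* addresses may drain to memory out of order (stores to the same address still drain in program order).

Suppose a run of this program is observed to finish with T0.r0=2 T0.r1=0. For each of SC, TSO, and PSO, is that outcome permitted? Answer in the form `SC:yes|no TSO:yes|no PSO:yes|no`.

outcome vector order: (T0.r0,T0.r1)
SC: 8 outcomes — {00 01 02 10 11 12 21 22}
TSO: 8 outcomes — {00 01 02 10 11 12 21 22}
PSO: 9 outcomes — {00 01 02 10 11 12 20 21 22}
target 20 ∈ {PSO}

SC:no TSO:no PSO:yes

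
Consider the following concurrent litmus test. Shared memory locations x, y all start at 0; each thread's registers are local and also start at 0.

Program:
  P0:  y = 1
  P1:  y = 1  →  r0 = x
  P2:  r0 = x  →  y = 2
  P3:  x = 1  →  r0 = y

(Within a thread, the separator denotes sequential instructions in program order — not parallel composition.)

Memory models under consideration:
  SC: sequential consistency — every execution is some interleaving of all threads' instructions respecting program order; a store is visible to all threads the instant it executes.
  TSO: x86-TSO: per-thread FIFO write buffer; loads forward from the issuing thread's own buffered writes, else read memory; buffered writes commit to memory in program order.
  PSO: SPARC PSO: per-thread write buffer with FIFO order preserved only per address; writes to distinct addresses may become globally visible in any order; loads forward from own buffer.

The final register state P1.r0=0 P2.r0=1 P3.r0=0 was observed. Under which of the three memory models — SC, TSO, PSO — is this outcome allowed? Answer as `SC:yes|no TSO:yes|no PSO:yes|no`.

outcome vector order: (P1.r0,P2.r0,P3.r0)
SC: 10 outcomes — {<0 0 1>, <0 0 2>, <0 1 1>, <0 1 2>, <1 0 0>, <1 0 1>, <1 0 2>, <1 1 0>, <1 1 1>, <1 1 2>}
TSO: 12 outcomes — {<0 0 0>, <0 0 1>, <0 0 2>, <0 1 0>, <0 1 1>, <0 1 2>, <1 0 0>, <1 0 1>, <1 0 2>, <1 1 0>, <1 1 1>, <1 1 2>}
PSO: 12 outcomes — {<0 0 0>, <0 0 1>, <0 0 2>, <0 1 0>, <0 1 1>, <0 1 2>, <1 0 0>, <1 0 1>, <1 0 2>, <1 1 0>, <1 1 1>, <1 1 2>}
target <0 1 0> ∈ {TSO,PSO}

SC:no TSO:yes PSO:yes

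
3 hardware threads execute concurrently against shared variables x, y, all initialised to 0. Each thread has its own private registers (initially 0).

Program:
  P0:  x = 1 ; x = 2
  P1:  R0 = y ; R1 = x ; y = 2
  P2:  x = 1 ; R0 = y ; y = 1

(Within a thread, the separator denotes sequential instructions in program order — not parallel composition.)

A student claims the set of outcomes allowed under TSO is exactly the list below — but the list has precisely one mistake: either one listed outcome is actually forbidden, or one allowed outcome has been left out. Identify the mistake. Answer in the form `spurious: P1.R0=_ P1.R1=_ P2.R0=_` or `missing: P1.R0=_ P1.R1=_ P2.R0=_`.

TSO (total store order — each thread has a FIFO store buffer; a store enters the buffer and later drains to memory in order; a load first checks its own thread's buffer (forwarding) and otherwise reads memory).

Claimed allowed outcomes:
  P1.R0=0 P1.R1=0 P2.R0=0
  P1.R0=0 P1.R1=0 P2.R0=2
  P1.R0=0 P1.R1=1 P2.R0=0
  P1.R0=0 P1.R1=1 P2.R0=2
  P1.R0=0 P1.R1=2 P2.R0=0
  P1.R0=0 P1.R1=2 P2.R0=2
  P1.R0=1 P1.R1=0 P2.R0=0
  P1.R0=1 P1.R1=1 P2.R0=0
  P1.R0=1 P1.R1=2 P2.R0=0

spurious: P1.R0=1 P1.R1=0 P2.R0=0

outcome vector order: (P1.R0,P1.R1,P2.R0)
TSO (8): 000 002 010 012 020 022 110 120
claimed∖TSO = {100}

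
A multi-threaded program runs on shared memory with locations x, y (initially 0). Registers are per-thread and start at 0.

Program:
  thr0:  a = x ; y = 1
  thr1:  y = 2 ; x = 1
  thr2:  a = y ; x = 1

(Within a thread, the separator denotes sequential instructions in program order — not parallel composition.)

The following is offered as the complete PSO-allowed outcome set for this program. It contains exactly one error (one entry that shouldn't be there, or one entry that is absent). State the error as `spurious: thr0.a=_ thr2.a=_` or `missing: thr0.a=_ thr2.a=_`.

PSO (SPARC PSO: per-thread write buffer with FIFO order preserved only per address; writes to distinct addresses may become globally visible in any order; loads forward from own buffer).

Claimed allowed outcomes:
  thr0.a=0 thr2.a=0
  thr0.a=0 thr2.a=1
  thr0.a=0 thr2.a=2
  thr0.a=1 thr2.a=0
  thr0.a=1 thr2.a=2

outcome vector order: (thr0.a,thr2.a)
PSO: 6 outcomes — {00, 01, 02, 10, 11, 12}
PSO∖claimed = {11}

missing: thr0.a=1 thr2.a=1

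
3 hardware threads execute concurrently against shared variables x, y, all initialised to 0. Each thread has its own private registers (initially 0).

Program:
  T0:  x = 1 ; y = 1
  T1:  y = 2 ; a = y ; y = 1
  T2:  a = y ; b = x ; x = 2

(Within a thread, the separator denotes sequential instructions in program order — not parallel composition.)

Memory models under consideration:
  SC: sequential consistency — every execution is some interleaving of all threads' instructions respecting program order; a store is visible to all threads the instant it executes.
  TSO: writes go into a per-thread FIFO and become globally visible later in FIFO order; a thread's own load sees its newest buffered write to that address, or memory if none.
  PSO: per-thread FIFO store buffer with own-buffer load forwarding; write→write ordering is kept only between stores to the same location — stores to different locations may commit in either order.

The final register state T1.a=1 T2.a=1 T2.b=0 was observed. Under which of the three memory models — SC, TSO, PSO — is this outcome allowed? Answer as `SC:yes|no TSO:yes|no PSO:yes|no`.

SC:no TSO:no PSO:yes

outcome vector order: (T1.a,T2.a,T2.b)
SC: 11 outcomes — {1/0/0 1/0/1 1/1/1 1/2/0 1/2/1 2/0/0 2/0/1 2/1/0 2/1/1 2/2/0 2/2/1}
TSO: 11 outcomes — {1/0/0 1/0/1 1/1/1 1/2/0 1/2/1 2/0/0 2/0/1 2/1/0 2/1/1 2/2/0 2/2/1}
PSO: 12 outcomes — {1/0/0 1/0/1 1/1/0 1/1/1 1/2/0 1/2/1 2/0/0 2/0/1 2/1/0 2/1/1 2/2/0 2/2/1}
target 1/1/0 ∈ {PSO}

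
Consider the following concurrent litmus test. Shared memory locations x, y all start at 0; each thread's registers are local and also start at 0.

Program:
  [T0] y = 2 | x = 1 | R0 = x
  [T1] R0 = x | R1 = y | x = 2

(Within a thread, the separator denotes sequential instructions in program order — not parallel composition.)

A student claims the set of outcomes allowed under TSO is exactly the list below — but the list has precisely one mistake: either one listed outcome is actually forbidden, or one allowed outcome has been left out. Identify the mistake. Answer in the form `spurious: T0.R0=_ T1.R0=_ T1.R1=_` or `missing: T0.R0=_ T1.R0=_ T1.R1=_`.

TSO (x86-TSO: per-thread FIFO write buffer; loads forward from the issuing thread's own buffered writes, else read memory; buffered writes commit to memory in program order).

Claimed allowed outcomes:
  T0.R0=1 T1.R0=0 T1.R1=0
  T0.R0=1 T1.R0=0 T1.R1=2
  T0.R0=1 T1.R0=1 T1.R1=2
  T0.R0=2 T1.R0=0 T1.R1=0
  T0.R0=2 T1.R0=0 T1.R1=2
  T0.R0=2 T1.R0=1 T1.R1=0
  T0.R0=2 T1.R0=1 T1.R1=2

spurious: T0.R0=2 T1.R0=1 T1.R1=0

outcome vector order: (T0.R0,T1.R0,T1.R1)
under TSO → 1/0/0, 1/0/2, 1/1/2, 2/0/0, 2/0/2, 2/1/2
claimed∖TSO = {2/1/0}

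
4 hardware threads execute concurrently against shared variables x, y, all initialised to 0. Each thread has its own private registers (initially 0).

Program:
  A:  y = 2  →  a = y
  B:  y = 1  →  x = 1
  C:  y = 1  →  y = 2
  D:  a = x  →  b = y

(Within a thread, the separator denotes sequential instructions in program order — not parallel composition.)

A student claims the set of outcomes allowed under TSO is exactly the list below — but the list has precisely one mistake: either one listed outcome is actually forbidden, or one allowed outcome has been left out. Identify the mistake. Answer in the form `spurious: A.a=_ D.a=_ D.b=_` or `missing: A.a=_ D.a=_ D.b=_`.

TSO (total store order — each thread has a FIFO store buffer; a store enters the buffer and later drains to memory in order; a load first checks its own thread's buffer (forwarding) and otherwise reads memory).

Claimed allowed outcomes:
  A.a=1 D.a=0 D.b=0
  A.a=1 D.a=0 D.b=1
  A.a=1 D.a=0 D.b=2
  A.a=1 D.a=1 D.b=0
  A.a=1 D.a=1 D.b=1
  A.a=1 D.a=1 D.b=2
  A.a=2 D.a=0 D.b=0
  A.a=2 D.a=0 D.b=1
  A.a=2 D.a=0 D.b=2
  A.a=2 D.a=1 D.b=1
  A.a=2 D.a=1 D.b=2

outcome vector order: (A.a,D.a,D.b)
[TSO] allowed = {(1,0,0), (1,0,1), (1,0,2), (1,1,1), (1,1,2), (2,0,0), (2,0,1), (2,0,2), (2,1,1), (2,1,2)}
claimed∖TSO = {(1,1,0)}

spurious: A.a=1 D.a=1 D.b=0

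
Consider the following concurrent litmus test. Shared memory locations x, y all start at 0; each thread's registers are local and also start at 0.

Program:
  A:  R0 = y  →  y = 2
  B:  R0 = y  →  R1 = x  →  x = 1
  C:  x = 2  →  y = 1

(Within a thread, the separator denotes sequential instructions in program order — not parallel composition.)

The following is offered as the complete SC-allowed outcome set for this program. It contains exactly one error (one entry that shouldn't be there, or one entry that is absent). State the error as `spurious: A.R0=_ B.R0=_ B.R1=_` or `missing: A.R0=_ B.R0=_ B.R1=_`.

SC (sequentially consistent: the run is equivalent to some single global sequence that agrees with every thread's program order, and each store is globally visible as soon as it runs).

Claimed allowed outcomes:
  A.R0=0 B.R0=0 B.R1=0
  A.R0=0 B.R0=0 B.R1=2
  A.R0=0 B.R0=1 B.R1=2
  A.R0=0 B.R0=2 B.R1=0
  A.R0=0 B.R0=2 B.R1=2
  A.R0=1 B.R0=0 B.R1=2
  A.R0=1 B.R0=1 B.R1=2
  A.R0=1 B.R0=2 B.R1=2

missing: A.R0=1 B.R0=0 B.R1=0

outcome vector order: (A.R0,B.R0,B.R1)
under SC → (0,0,0), (0,0,2), (0,1,2), (0,2,0), (0,2,2), (1,0,0), (1,0,2), (1,1,2), (1,2,2)
SC∖claimed = {(1,0,0)}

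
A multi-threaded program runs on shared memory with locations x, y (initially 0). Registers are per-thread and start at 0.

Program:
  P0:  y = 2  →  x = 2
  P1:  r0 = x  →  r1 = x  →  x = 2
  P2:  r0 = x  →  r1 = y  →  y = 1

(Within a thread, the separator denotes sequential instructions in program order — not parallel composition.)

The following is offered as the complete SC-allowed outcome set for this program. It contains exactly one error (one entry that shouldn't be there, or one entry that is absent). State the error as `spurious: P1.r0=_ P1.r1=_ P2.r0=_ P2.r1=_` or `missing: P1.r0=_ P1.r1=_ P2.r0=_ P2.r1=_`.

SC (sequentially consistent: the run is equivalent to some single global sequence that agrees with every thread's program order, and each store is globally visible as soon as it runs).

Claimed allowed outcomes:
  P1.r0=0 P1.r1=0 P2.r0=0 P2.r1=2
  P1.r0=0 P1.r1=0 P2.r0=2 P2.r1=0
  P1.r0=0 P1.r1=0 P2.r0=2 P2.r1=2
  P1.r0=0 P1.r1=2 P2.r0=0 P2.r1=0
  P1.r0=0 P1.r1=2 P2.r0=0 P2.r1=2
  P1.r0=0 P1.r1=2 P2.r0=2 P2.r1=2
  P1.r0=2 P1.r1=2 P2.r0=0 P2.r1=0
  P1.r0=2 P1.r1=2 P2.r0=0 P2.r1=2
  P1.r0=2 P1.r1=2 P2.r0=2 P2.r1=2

outcome vector order: (P1.r0,P1.r1,P2.r0,P2.r1)
under SC → (0,0,0,0); (0,0,0,2); (0,0,2,0); (0,0,2,2); (0,2,0,0); (0,2,0,2); (0,2,2,2); (2,2,0,0); (2,2,0,2); (2,2,2,2)
SC∖claimed = {(0,0,0,0)}

missing: P1.r0=0 P1.r1=0 P2.r0=0 P2.r1=0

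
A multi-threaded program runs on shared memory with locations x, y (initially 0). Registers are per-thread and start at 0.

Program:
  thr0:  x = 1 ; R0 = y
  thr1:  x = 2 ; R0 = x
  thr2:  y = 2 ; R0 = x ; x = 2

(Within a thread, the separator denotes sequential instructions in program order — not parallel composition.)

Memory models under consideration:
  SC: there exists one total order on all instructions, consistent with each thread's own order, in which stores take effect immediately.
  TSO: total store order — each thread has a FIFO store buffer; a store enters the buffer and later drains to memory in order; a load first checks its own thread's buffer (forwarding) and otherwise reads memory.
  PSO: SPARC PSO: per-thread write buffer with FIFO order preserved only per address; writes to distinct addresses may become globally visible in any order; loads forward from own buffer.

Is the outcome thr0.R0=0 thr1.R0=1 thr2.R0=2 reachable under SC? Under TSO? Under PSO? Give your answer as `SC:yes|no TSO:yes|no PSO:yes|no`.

SC:no TSO:yes PSO:yes

outcome vector order: (thr0.R0,thr1.R0,thr2.R0)
[SC] allowed = {0/1/1; 0/2/1; 0/2/2; 2/1/0; 2/1/1; 2/1/2; 2/2/0; 2/2/1; 2/2/2}
[TSO] allowed = {0/1/0; 0/1/1; 0/1/2; 0/2/0; 0/2/1; 0/2/2; 2/1/0; 2/1/1; 2/1/2; 2/2/0; 2/2/1; 2/2/2}
[PSO] allowed = {0/1/0; 0/1/1; 0/1/2; 0/2/0; 0/2/1; 0/2/2; 2/1/0; 2/1/1; 2/1/2; 2/2/0; 2/2/1; 2/2/2}
target 0/1/2 ∈ {TSO,PSO}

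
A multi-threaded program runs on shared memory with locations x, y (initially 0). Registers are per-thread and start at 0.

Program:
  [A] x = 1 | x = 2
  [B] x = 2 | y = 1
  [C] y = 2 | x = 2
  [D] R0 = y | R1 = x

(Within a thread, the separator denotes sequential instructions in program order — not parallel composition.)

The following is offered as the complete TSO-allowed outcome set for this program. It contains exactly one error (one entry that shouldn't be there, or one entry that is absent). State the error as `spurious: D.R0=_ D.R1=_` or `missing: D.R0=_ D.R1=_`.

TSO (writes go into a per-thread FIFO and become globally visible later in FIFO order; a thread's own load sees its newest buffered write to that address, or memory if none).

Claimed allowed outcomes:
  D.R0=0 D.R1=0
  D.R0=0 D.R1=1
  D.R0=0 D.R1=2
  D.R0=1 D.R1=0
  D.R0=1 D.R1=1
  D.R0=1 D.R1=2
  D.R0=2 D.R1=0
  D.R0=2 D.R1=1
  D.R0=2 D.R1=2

spurious: D.R0=1 D.R1=0

outcome vector order: (D.R0,D.R1)
TSO (8): 0/0 0/1 0/2 1/1 1/2 2/0 2/1 2/2
claimed∖TSO = {1/0}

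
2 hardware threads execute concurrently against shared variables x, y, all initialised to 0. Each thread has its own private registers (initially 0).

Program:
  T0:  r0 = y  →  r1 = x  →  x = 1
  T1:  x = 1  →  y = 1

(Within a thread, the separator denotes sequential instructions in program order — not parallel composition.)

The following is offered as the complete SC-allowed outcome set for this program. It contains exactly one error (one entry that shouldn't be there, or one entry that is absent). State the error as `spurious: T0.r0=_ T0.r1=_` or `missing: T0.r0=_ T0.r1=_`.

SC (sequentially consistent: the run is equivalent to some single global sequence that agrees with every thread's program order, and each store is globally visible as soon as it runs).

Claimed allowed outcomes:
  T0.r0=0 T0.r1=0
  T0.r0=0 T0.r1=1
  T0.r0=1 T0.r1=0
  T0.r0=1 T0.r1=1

outcome vector order: (T0.r0,T0.r1)
SC (3): 00 01 11
claimed∖SC = {10}

spurious: T0.r0=1 T0.r1=0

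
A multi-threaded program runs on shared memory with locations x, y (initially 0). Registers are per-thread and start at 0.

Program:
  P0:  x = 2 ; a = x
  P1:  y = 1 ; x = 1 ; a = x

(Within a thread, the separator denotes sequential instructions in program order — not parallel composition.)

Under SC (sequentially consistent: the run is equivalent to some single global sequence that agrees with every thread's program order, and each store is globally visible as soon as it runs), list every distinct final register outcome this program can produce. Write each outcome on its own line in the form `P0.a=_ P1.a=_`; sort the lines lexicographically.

outcome vector order: (P0.a,P1.a)
|SC outcomes| = 3

P0.a=1 P1.a=1
P0.a=2 P1.a=1
P0.a=2 P1.a=2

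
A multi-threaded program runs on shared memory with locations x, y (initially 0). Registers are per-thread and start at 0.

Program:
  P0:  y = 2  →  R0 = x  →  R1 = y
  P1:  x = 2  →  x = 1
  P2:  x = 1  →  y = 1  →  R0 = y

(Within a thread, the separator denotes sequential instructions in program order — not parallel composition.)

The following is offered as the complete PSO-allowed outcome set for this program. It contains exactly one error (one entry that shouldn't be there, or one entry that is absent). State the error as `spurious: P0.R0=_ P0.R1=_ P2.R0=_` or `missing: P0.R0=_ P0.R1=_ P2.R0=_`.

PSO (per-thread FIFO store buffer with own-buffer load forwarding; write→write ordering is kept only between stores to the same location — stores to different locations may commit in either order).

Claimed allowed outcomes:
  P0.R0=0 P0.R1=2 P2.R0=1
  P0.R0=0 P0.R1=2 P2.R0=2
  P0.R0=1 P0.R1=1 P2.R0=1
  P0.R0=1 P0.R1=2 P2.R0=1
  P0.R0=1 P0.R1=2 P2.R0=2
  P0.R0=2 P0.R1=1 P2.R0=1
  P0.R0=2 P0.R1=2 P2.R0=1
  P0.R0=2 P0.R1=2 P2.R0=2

outcome vector order: (P0.R0,P0.R1,P2.R0)
PSO: 9 outcomes — {0/1/1 0/2/1 0/2/2 1/1/1 1/2/1 1/2/2 2/1/1 2/2/1 2/2/2}
PSO∖claimed = {0/1/1}

missing: P0.R0=0 P0.R1=1 P2.R0=1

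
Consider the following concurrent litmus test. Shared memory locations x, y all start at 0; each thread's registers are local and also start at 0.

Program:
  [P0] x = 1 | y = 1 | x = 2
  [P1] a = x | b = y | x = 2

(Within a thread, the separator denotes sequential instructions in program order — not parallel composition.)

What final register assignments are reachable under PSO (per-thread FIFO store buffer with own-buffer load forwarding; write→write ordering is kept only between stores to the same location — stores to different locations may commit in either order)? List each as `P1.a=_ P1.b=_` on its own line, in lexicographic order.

P1.a=0 P1.b=0
P1.a=0 P1.b=1
P1.a=1 P1.b=0
P1.a=1 P1.b=1
P1.a=2 P1.b=0
P1.a=2 P1.b=1

outcome vector order: (P1.a,P1.b)
|PSO outcomes| = 6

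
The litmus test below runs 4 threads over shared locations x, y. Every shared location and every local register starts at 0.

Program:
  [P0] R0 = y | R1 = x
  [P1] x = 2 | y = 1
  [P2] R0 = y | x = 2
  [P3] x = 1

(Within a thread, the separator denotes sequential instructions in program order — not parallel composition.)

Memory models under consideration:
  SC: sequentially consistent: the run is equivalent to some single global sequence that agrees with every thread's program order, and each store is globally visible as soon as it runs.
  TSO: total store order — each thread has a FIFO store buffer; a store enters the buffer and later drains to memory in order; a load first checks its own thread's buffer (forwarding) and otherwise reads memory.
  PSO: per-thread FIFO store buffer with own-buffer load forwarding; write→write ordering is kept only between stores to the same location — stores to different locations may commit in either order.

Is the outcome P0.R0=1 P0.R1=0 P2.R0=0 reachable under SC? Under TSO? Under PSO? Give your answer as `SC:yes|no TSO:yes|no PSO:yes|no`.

outcome vector order: (P0.R0,P0.R1,P2.R0)
SC: 10 outcomes — {(0,0,0), (0,0,1), (0,1,0), (0,1,1), (0,2,0), (0,2,1), (1,1,0), (1,1,1), (1,2,0), (1,2,1)}
TSO: 10 outcomes — {(0,0,0), (0,0,1), (0,1,0), (0,1,1), (0,2,0), (0,2,1), (1,1,0), (1,1,1), (1,2,0), (1,2,1)}
PSO: 12 outcomes — {(0,0,0), (0,0,1), (0,1,0), (0,1,1), (0,2,0), (0,2,1), (1,0,0), (1,0,1), (1,1,0), (1,1,1), (1,2,0), (1,2,1)}
target (1,0,0) ∈ {PSO}

SC:no TSO:no PSO:yes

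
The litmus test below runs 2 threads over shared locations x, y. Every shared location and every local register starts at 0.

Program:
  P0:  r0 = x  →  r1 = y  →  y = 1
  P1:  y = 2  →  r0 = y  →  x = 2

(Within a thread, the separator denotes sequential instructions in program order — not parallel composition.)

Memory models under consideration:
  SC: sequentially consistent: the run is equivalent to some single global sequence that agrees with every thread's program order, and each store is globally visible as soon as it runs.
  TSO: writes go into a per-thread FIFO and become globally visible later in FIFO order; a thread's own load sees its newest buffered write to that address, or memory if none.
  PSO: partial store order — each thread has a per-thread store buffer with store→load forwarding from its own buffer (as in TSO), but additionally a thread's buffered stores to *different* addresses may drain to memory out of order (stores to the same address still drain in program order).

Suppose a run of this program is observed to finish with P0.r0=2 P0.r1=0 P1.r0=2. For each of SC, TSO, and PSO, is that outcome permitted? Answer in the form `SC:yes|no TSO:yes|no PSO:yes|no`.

SC:no TSO:no PSO:yes

outcome vector order: (P0.r0,P0.r1,P1.r0)
[SC] allowed = {0/0/1 0/0/2 0/2/1 0/2/2 2/2/2}
[TSO] allowed = {0/0/1 0/0/2 0/2/1 0/2/2 2/2/2}
[PSO] allowed = {0/0/1 0/0/2 0/2/1 0/2/2 2/0/2 2/2/2}
target 2/0/2 ∈ {PSO}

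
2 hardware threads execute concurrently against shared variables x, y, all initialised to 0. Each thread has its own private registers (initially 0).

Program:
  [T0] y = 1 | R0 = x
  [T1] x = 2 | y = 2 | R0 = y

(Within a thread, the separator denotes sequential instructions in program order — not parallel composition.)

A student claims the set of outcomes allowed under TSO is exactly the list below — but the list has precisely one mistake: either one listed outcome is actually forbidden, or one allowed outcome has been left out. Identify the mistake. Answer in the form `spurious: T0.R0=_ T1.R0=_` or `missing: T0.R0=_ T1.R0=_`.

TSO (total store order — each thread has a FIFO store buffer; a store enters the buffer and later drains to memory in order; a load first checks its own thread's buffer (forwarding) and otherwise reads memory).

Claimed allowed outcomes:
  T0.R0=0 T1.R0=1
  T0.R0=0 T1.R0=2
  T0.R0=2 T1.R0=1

outcome vector order: (T0.R0,T1.R0)
TSO (4): 0/1, 0/2, 2/1, 2/2
TSO∖claimed = {2/2}

missing: T0.R0=2 T1.R0=2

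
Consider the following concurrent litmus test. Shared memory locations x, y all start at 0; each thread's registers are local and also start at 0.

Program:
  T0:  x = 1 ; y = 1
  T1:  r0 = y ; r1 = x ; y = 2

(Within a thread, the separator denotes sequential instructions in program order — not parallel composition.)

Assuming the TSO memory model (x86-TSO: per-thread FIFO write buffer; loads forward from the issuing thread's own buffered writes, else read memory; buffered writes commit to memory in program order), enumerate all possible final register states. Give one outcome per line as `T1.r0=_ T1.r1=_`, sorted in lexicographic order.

T1.r0=0 T1.r1=0
T1.r0=0 T1.r1=1
T1.r0=1 T1.r1=1

outcome vector order: (T1.r0,T1.r1)
|TSO outcomes| = 3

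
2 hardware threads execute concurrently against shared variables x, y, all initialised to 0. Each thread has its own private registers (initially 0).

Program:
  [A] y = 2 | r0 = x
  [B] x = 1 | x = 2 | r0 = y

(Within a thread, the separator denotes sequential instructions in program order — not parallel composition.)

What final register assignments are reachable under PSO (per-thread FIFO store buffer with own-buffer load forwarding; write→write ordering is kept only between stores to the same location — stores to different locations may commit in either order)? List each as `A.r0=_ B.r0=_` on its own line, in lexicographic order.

outcome vector order: (A.r0,B.r0)
|PSO outcomes| = 6

A.r0=0 B.r0=0
A.r0=0 B.r0=2
A.r0=1 B.r0=0
A.r0=1 B.r0=2
A.r0=2 B.r0=0
A.r0=2 B.r0=2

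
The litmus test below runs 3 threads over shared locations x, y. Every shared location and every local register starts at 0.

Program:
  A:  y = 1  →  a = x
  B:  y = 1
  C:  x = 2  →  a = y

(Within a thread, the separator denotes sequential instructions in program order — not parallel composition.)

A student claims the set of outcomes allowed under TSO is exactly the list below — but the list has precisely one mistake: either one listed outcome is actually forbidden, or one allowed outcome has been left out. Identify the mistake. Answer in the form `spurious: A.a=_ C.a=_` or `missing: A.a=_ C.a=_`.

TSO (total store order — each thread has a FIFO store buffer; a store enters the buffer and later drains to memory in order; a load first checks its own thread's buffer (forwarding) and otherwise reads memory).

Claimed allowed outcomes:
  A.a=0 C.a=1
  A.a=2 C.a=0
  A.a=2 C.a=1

missing: A.a=0 C.a=0

outcome vector order: (A.a,C.a)
TSO: 4 outcomes — {00 01 20 21}
TSO∖claimed = {00}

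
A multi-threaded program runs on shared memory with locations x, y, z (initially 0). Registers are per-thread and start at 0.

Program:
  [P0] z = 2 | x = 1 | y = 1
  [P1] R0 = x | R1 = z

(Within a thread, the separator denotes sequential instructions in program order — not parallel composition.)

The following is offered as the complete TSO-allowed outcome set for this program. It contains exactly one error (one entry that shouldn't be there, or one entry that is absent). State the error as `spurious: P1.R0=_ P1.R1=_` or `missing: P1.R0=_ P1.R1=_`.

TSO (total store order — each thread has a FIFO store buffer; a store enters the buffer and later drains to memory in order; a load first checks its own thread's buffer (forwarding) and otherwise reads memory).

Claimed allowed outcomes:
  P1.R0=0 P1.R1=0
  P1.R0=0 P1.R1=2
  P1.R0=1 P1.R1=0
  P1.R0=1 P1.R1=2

outcome vector order: (P1.R0,P1.R1)
[TSO] allowed = {0/0; 0/2; 1/2}
claimed∖TSO = {1/0}

spurious: P1.R0=1 P1.R1=0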